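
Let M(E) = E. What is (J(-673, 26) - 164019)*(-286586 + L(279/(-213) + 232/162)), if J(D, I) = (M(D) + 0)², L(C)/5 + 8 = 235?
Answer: -82469648410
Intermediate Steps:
L(C) = 1135 (L(C) = -40 + 5*235 = -40 + 1175 = 1135)
J(D, I) = D² (J(D, I) = (D + 0)² = D²)
(J(-673, 26) - 164019)*(-286586 + L(279/(-213) + 232/162)) = ((-673)² - 164019)*(-286586 + 1135) = (452929 - 164019)*(-285451) = 288910*(-285451) = -82469648410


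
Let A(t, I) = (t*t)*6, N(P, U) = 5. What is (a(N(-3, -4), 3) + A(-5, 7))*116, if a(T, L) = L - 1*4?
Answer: 17284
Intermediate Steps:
A(t, I) = 6*t² (A(t, I) = t²*6 = 6*t²)
a(T, L) = -4 + L (a(T, L) = L - 4 = -4 + L)
(a(N(-3, -4), 3) + A(-5, 7))*116 = ((-4 + 3) + 6*(-5)²)*116 = (-1 + 6*25)*116 = (-1 + 150)*116 = 149*116 = 17284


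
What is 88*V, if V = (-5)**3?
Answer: -11000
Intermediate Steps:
V = -125
88*V = 88*(-125) = -11000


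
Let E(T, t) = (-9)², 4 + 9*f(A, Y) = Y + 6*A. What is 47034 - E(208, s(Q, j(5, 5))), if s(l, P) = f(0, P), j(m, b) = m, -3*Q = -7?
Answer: 46953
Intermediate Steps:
Q = 7/3 (Q = -⅓*(-7) = 7/3 ≈ 2.3333)
f(A, Y) = -4/9 + Y/9 + 2*A/3 (f(A, Y) = -4/9 + (Y + 6*A)/9 = -4/9 + (Y/9 + 2*A/3) = -4/9 + Y/9 + 2*A/3)
s(l, P) = -4/9 + P/9 (s(l, P) = -4/9 + P/9 + (⅔)*0 = -4/9 + P/9 + 0 = -4/9 + P/9)
E(T, t) = 81
47034 - E(208, s(Q, j(5, 5))) = 47034 - 1*81 = 47034 - 81 = 46953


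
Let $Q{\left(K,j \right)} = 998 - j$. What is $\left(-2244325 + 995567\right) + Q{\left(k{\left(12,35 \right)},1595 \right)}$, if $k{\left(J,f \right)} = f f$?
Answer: $-1249355$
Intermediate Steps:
$k{\left(J,f \right)} = f^{2}$
$\left(-2244325 + 995567\right) + Q{\left(k{\left(12,35 \right)},1595 \right)} = \left(-2244325 + 995567\right) + \left(998 - 1595\right) = -1248758 + \left(998 - 1595\right) = -1248758 - 597 = -1249355$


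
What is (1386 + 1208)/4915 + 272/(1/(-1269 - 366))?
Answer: -2185796206/4915 ≈ -4.4472e+5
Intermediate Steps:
(1386 + 1208)/4915 + 272/(1/(-1269 - 366)) = 2594*(1/4915) + 272/(1/(-1635)) = 2594/4915 + 272/(-1/1635) = 2594/4915 + 272*(-1635) = 2594/4915 - 444720 = -2185796206/4915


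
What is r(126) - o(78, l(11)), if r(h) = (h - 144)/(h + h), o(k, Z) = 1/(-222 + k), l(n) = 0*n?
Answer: -65/1008 ≈ -0.064484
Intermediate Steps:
l(n) = 0
r(h) = (-144 + h)/(2*h) (r(h) = (-144 + h)/((2*h)) = (-144 + h)*(1/(2*h)) = (-144 + h)/(2*h))
r(126) - o(78, l(11)) = (1/2)*(-144 + 126)/126 - 1/(-222 + 78) = (1/2)*(1/126)*(-18) - 1/(-144) = -1/14 - 1*(-1/144) = -1/14 + 1/144 = -65/1008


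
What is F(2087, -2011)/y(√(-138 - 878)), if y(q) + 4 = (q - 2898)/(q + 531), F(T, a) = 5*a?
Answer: 4474022525/4204938 + 3830955*I*√254/1401646 ≈ 1064.0 + 43.56*I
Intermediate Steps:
y(q) = -4 + (-2898 + q)/(531 + q) (y(q) = -4 + (q - 2898)/(q + 531) = -4 + (-2898 + q)/(531 + q))
F(2087, -2011)/y(√(-138 - 878)) = (5*(-2011))/((3*(-1674 - √(-138 - 878))/(531 + √(-138 - 878)))) = -10055*(531 + √(-1016))/(3*(-1674 - √(-1016))) = -10055*(531 + 2*I*√254)/(3*(-1674 - 2*I*√254))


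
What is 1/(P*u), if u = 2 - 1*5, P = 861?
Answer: -1/2583 ≈ -0.00038715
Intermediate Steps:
u = -3 (u = 2 - 5 = -3)
1/(P*u) = 1/(861*(-3)) = 1/(-2583) = -1/2583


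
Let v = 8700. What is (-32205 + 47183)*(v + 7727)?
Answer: 246043606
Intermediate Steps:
(-32205 + 47183)*(v + 7727) = (-32205 + 47183)*(8700 + 7727) = 14978*16427 = 246043606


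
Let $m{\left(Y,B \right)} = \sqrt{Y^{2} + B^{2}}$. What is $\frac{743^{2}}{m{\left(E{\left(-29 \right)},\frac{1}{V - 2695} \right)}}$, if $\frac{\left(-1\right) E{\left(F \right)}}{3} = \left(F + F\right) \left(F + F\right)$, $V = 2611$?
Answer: $\frac{46372116 \sqrt{718642761985}}{718642761985} \approx 54.702$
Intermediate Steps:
$E{\left(F \right)} = - 12 F^{2}$ ($E{\left(F \right)} = - 3 \left(F + F\right) \left(F + F\right) = - 3 \cdot 2 F 2 F = - 3 \cdot 4 F^{2} = - 12 F^{2}$)
$m{\left(Y,B \right)} = \sqrt{B^{2} + Y^{2}}$
$\frac{743^{2}}{m{\left(E{\left(-29 \right)},\frac{1}{V - 2695} \right)}} = \frac{743^{2}}{\sqrt{\left(\frac{1}{2611 - 2695}\right)^{2} + \left(- 12 \left(-29\right)^{2}\right)^{2}}} = \frac{552049}{\sqrt{\left(\frac{1}{-84}\right)^{2} + \left(\left(-12\right) 841\right)^{2}}} = \frac{552049}{\sqrt{\left(- \frac{1}{84}\right)^{2} + \left(-10092\right)^{2}}} = \frac{552049}{\sqrt{\frac{1}{7056} + 101848464}} = \frac{552049}{\sqrt{\frac{718642761985}{7056}}} = \frac{552049}{\frac{1}{84} \sqrt{718642761985}} = 552049 \frac{84 \sqrt{718642761985}}{718642761985} = \frac{46372116 \sqrt{718642761985}}{718642761985}$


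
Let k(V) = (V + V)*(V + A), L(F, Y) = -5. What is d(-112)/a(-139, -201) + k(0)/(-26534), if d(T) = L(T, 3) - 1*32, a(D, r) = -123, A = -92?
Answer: 37/123 ≈ 0.30081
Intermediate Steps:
k(V) = 2*V*(-92 + V) (k(V) = (V + V)*(V - 92) = (2*V)*(-92 + V) = 2*V*(-92 + V))
d(T) = -37 (d(T) = -5 - 1*32 = -5 - 32 = -37)
d(-112)/a(-139, -201) + k(0)/(-26534) = -37/(-123) + (2*0*(-92 + 0))/(-26534) = -37*(-1/123) + (2*0*(-92))*(-1/26534) = 37/123 + 0*(-1/26534) = 37/123 + 0 = 37/123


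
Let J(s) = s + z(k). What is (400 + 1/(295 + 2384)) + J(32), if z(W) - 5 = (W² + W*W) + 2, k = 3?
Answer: 1224304/2679 ≈ 457.00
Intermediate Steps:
z(W) = 7 + 2*W² (z(W) = 5 + ((W² + W*W) + 2) = 5 + ((W² + W²) + 2) = 5 + (2*W² + 2) = 5 + (2 + 2*W²) = 7 + 2*W²)
J(s) = 25 + s (J(s) = s + (7 + 2*3²) = s + (7 + 2*9) = s + (7 + 18) = s + 25 = 25 + s)
(400 + 1/(295 + 2384)) + J(32) = (400 + 1/(295 + 2384)) + (25 + 32) = (400 + 1/2679) + 57 = 1071601/2679 + 57 = 1224304/2679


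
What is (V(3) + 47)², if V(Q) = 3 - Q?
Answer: 2209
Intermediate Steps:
(V(3) + 47)² = ((3 - 1*3) + 47)² = ((3 - 3) + 47)² = (0 + 47)² = 47² = 2209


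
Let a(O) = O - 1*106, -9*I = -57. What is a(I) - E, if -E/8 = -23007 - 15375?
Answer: -921467/3 ≈ -3.0716e+5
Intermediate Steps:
I = 19/3 (I = -⅑*(-57) = 19/3 ≈ 6.3333)
a(O) = -106 + O (a(O) = O - 106 = -106 + O)
E = 307056 (E = -8*(-23007 - 15375) = -8*(-38382) = 307056)
a(I) - E = (-106 + 19/3) - 1*307056 = -299/3 - 307056 = -921467/3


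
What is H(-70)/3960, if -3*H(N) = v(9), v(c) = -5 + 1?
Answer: 1/2970 ≈ 0.00033670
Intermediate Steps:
v(c) = -4
H(N) = 4/3 (H(N) = -⅓*(-4) = 4/3)
H(-70)/3960 = (4/3)/3960 = (4/3)*(1/3960) = 1/2970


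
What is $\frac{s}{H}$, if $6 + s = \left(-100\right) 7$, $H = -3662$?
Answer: $\frac{353}{1831} \approx 0.19279$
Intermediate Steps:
$s = -706$ ($s = -6 - 700 = -706$)
$\frac{s}{H} = - \frac{706}{-3662} = \left(-706\right) \left(- \frac{1}{3662}\right) = \frac{353}{1831}$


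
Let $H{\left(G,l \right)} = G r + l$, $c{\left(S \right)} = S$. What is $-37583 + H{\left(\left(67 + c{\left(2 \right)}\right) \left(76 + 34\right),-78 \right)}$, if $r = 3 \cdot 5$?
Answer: $76189$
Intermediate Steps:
$r = 15$
$H{\left(G,l \right)} = l + 15 G$ ($H{\left(G,l \right)} = G 15 + l = 15 G + l = l + 15 G$)
$-37583 + H{\left(\left(67 + c{\left(2 \right)}\right) \left(76 + 34\right),-78 \right)} = -37583 - \left(78 - 15 \left(67 + 2\right) \left(76 + 34\right)\right) = -37583 - \left(78 - 15 \cdot 69 \cdot 110\right) = -37583 + \left(-78 + 15 \cdot 7590\right) = -37583 + \left(-78 + 113850\right) = -37583 + 113772 = 76189$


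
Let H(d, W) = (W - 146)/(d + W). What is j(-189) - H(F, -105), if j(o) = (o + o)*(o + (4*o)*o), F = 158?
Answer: -2858751379/53 ≈ -5.3939e+7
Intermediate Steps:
H(d, W) = (-146 + W)/(W + d)
j(o) = 2*o*(o + 4*o²) (j(o) = (2*o)*(o + 4*o²) = 2*o*(o + 4*o²))
j(-189) - H(F, -105) = (-189)²*(2 + 8*(-189)) - (-146 - 105)/(-105 + 158) = 35721*(2 - 1512) - (-251)/53 = 35721*(-1510) - (-251)/53 = -53938710 - 1*(-251/53) = -53938710 + 251/53 = -2858751379/53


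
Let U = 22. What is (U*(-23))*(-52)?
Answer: 26312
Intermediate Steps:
(U*(-23))*(-52) = (22*(-23))*(-52) = -506*(-52) = 26312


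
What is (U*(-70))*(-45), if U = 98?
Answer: 308700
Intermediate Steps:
(U*(-70))*(-45) = (98*(-70))*(-45) = -6860*(-45) = 308700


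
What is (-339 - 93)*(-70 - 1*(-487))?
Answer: -180144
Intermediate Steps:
(-339 - 93)*(-70 - 1*(-487)) = -432*(-70 + 487) = -432*417 = -180144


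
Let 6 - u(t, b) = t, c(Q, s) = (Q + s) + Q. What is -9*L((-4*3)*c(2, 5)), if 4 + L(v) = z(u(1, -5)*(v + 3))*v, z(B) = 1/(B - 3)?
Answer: 1503/44 ≈ 34.159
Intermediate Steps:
c(Q, s) = s + 2*Q
u(t, b) = 6 - t
z(B) = 1/(-3 + B)
L(v) = -4 + v/(12 + 5*v) (L(v) = -4 + v/(-3 + (6 - 1*1)*(v + 3)) = -4 + v/(-3 + (6 - 1)*(3 + v)) = -4 + v/(-3 + 5*(3 + v)) = -4 + v/(-3 + (15 + 5*v)) = -4 + v/(12 + 5*v))
-9*L((-4*3)*c(2, 5)) = -9*(-48 - 19*(-4*3)*(5 + 2*2))/(12 + 5*((-4*3)*(5 + 2*2))) = -9*(-48 - (-228)*(5 + 4))/(12 + 5*(-12*(5 + 4))) = -9*(-48 - (-228)*9)/(12 + 5*(-12*9)) = -9*(-48 - 19*(-108))/(12 + 5*(-108)) = -9*(-48 + 2052)/(12 - 540) = -9*2004/(-528) = -(-3)*2004/176 = -9*(-167/44) = 1503/44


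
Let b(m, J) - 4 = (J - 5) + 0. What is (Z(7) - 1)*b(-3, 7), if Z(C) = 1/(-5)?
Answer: -36/5 ≈ -7.2000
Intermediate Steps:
b(m, J) = -1 + J (b(m, J) = 4 + ((J - 5) + 0) = 4 + ((-5 + J) + 0) = 4 + (-5 + J) = -1 + J)
Z(C) = -⅕
(Z(7) - 1)*b(-3, 7) = (-⅕ - 1)*(-1 + 7) = -6/5*6 = -36/5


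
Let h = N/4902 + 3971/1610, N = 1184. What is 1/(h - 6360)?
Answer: -3946110/25086573559 ≈ -0.00015730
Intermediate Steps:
h = 10686041/3946110 (h = 1184/4902 + 3971/1610 = 1184*(1/4902) + 3971*(1/1610) = 592/2451 + 3971/1610 = 10686041/3946110 ≈ 2.7080)
1/(h - 6360) = 1/(10686041/3946110 - 6360) = 1/(-25086573559/3946110) = -3946110/25086573559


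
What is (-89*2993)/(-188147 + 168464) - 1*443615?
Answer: -8731407668/19683 ≈ -4.4360e+5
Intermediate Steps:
(-89*2993)/(-188147 + 168464) - 1*443615 = -266377/(-19683) - 443615 = -266377*(-1/19683) - 443615 = 266377/19683 - 443615 = -8731407668/19683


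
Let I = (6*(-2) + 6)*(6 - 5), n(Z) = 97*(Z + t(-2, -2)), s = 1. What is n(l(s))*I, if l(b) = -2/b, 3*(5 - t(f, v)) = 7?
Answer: -388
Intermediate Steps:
t(f, v) = 8/3 (t(f, v) = 5 - ⅓*7 = 5 - 7/3 = 8/3)
n(Z) = 776/3 + 97*Z (n(Z) = 97*(Z + 8/3) = 97*(8/3 + Z) = 776/3 + 97*Z)
I = -6 (I = (-12 + 6)*1 = -6*1 = -6)
n(l(s))*I = (776/3 + 97*(-2/1))*(-6) = (776/3 + 97*(-2*1))*(-6) = (776/3 + 97*(-2))*(-6) = (776/3 - 194)*(-6) = (194/3)*(-6) = -388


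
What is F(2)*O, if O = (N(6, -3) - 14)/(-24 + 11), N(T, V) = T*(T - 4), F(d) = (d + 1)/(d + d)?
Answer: 3/26 ≈ 0.11538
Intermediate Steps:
F(d) = (1 + d)/(2*d) (F(d) = (1 + d)/((2*d)) = (1 + d)*(1/(2*d)) = (1 + d)/(2*d))
N(T, V) = T*(-4 + T)
O = 2/13 (O = (6*(-4 + 6) - 14)/(-24 + 11) = (6*2 - 14)/(-13) = (12 - 14)*(-1/13) = -2*(-1/13) = 2/13 ≈ 0.15385)
F(2)*O = ((½)*(1 + 2)/2)*(2/13) = ((½)*(½)*3)*(2/13) = (¾)*(2/13) = 3/26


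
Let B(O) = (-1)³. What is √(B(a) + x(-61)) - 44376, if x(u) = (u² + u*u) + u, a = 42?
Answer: -44376 + 6*√205 ≈ -44290.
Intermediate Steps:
x(u) = u + 2*u² (x(u) = (u² + u²) + u = 2*u² + u = u + 2*u²)
B(O) = -1
√(B(a) + x(-61)) - 44376 = √(-1 - 61*(1 + 2*(-61))) - 44376 = √(-1 - 61*(1 - 122)) - 44376 = √(-1 - 61*(-121)) - 44376 = √(-1 + 7381) - 44376 = √7380 - 44376 = 6*√205 - 44376 = -44376 + 6*√205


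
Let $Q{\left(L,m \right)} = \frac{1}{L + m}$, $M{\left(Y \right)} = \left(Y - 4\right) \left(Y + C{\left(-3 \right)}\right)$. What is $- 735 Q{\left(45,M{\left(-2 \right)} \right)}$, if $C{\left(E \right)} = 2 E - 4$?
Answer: $- \frac{245}{39} \approx -6.2821$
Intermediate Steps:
$C{\left(E \right)} = -4 + 2 E$
$M{\left(Y \right)} = \left(-10 + Y\right) \left(-4 + Y\right)$ ($M{\left(Y \right)} = \left(Y - 4\right) \left(Y + \left(-4 + 2 \left(-3\right)\right)\right) = \left(-4 + Y\right) \left(Y - 10\right) = \left(-4 + Y\right) \left(-10 + Y\right) = \left(-10 + Y\right) \left(-4 + Y\right)$)
$- 735 Q{\left(45,M{\left(-2 \right)} \right)} = - \frac{735}{45 + \left(40 + \left(-2\right)^{2} - -28\right)} = - \frac{735}{45 + \left(40 + 4 + 28\right)} = - \frac{735}{45 + 72} = - \frac{735}{117} = \left(-735\right) \frac{1}{117} = - \frac{245}{39}$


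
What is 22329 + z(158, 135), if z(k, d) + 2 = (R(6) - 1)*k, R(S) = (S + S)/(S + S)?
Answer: 22327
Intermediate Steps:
R(S) = 1 (R(S) = (2*S)/((2*S)) = (2*S)*(1/(2*S)) = 1)
z(k, d) = -2 (z(k, d) = -2 + (1 - 1)*k = -2 + 0*k = -2 + 0 = -2)
22329 + z(158, 135) = 22329 - 2 = 22327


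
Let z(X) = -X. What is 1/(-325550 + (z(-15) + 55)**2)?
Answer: -1/320650 ≈ -3.1187e-6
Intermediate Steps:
1/(-325550 + (z(-15) + 55)**2) = 1/(-325550 + (-1*(-15) + 55)**2) = 1/(-325550 + (15 + 55)**2) = 1/(-325550 + 70**2) = 1/(-325550 + 4900) = 1/(-320650) = -1/320650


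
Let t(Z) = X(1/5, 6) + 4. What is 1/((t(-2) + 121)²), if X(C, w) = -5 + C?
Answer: 25/361201 ≈ 6.9214e-5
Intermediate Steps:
t(Z) = -⅘ (t(Z) = (-5 + 1/5) + 4 = (-5 + ⅕) + 4 = -24/5 + 4 = -⅘)
1/((t(-2) + 121)²) = 1/((-⅘ + 121)²) = 1/((601/5)²) = 1/(361201/25) = 25/361201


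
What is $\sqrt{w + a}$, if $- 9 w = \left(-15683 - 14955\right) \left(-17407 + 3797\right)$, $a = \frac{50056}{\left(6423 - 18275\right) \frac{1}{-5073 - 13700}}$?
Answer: $\frac{i \sqrt{3654584450451646}}{8889} \approx 6800.9 i$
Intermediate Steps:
$a = \frac{234925322}{2963}$ ($a = \frac{50056}{\left(-11852\right) \frac{1}{-18773}} = \frac{50056}{\left(-11852\right) \left(- \frac{1}{18773}\right)} = \frac{50056}{\frac{11852}{18773}} = 50056 \cdot \frac{18773}{11852} = \frac{234925322}{2963} \approx 79286.0$)
$w = - \frac{416983180}{9}$ ($w = - \frac{\left(-15683 - 14955\right) \left(-17407 + 3797\right)}{9} = - \frac{\left(-30638\right) \left(-13610\right)}{9} = \left(- \frac{1}{9}\right) 416983180 = - \frac{416983180}{9} \approx -4.6331 \cdot 10^{7}$)
$\sqrt{w + a} = \sqrt{- \frac{416983180}{9} + \frac{234925322}{2963}} = \sqrt{- \frac{1233406834442}{26667}} = \frac{i \sqrt{3654584450451646}}{8889}$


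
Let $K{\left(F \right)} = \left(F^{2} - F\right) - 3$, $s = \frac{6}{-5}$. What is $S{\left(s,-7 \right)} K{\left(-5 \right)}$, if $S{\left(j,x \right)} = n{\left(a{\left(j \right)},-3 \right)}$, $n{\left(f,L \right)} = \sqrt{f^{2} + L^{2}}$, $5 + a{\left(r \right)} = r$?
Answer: $\frac{27 \sqrt{1186}}{5} \approx 185.97$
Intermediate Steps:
$a{\left(r \right)} = -5 + r$
$s = - \frac{6}{5}$ ($s = 6 \left(- \frac{1}{5}\right) = - \frac{6}{5} \approx -1.2$)
$K{\left(F \right)} = -3 + F^{2} - F$
$n{\left(f,L \right)} = \sqrt{L^{2} + f^{2}}$
$S{\left(j,x \right)} = \sqrt{9 + \left(-5 + j\right)^{2}}$ ($S{\left(j,x \right)} = \sqrt{\left(-3\right)^{2} + \left(-5 + j\right)^{2}} = \sqrt{9 + \left(-5 + j\right)^{2}}$)
$S{\left(s,-7 \right)} K{\left(-5 \right)} = \sqrt{9 + \left(-5 - \frac{6}{5}\right)^{2}} \left(-3 + \left(-5\right)^{2} - -5\right) = \sqrt{9 + \left(- \frac{31}{5}\right)^{2}} \left(-3 + 25 + 5\right) = \sqrt{9 + \frac{961}{25}} \cdot 27 = \sqrt{\frac{1186}{25}} \cdot 27 = \frac{\sqrt{1186}}{5} \cdot 27 = \frac{27 \sqrt{1186}}{5}$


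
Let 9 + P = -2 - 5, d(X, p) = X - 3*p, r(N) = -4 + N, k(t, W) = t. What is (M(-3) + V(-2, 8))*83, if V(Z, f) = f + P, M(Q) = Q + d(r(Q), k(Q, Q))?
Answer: -747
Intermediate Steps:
P = -16 (P = -9 + (-2 - 5) = -9 - 7 = -16)
M(Q) = -4 - Q (M(Q) = Q + ((-4 + Q) - 3*Q) = Q + (-4 - 2*Q) = -4 - Q)
V(Z, f) = -16 + f (V(Z, f) = f - 16 = -16 + f)
(M(-3) + V(-2, 8))*83 = ((-4 - 1*(-3)) + (-16 + 8))*83 = ((-4 + 3) - 8)*83 = (-1 - 8)*83 = -9*83 = -747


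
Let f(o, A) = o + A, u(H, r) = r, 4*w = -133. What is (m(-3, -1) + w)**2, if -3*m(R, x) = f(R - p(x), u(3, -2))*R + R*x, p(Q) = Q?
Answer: 23409/16 ≈ 1463.1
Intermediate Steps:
w = -133/4 (w = (1/4)*(-133) = -133/4 ≈ -33.250)
f(o, A) = A + o
m(R, x) = -R*x/3 - R*(-2 + R - x)/3 (m(R, x) = -((-2 + (R - x))*R + R*x)/3 = -((-2 + R - x)*R + R*x)/3 = -(R*(-2 + R - x) + R*x)/3 = -(R*x + R*(-2 + R - x))/3 = -R*x/3 - R*(-2 + R - x)/3)
(m(-3, -1) + w)**2 = ((1/3)*(-3)*(2 - 1*(-3)) - 133/4)**2 = ((1/3)*(-3)*(2 + 3) - 133/4)**2 = ((1/3)*(-3)*5 - 133/4)**2 = (-5 - 133/4)**2 = (-153/4)**2 = 23409/16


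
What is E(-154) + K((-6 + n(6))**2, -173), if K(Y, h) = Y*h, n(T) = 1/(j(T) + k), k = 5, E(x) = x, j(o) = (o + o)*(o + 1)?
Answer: -50367231/7921 ≈ -6358.7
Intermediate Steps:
j(o) = 2*o*(1 + o) (j(o) = (2*o)*(1 + o) = 2*o*(1 + o))
n(T) = 1/(5 + 2*T*(1 + T)) (n(T) = 1/(2*T*(1 + T) + 5) = 1/(5 + 2*T*(1 + T)))
E(-154) + K((-6 + n(6))**2, -173) = -154 + (-6 + 1/(5 + 2*6*(1 + 6)))**2*(-173) = -154 + (-6 + 1/(5 + 2*6*7))**2*(-173) = -154 + (-6 + 1/(5 + 84))**2*(-173) = -154 + (-6 + 1/89)**2*(-173) = -154 + (-533/89)**2*(-173) = -154 + (284089/7921)*(-173) = -154 - 49147397/7921 = -50367231/7921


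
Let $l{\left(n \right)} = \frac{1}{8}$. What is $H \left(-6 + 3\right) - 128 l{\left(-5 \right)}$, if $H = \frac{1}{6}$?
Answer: $- \frac{33}{2} \approx -16.5$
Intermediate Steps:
$H = \frac{1}{6} \approx 0.16667$
$l{\left(n \right)} = \frac{1}{8}$
$H \left(-6 + 3\right) - 128 l{\left(-5 \right)} = \frac{-6 + 3}{6} - 16 = \frac{1}{6} \left(-3\right) - 16 = - \frac{1}{2} - 16 = - \frac{33}{2}$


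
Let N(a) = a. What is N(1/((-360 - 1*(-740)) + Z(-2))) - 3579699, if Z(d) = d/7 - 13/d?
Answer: -19355432479/5407 ≈ -3.5797e+6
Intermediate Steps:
Z(d) = -13/d + d/7 (Z(d) = d*(⅐) - 13/d = d/7 - 13/d = -13/d + d/7)
N(1/((-360 - 1*(-740)) + Z(-2))) - 3579699 = 1/((-360 - 1*(-740)) + (-13/(-2) + (⅐)*(-2))) - 3579699 = 1/((-360 + 740) + (-13*(-½) - 2/7)) - 3579699 = 1/(380 + (13/2 - 2/7)) - 3579699 = 1/(380 + 87/14) - 3579699 = 1/(5407/14) - 3579699 = 14/5407 - 3579699 = -19355432479/5407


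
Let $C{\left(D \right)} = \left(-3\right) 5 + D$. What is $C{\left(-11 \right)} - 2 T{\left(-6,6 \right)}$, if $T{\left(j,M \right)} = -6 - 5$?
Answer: $-4$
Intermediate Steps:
$C{\left(D \right)} = -15 + D$
$T{\left(j,M \right)} = -11$ ($T{\left(j,M \right)} = -6 - 5 = -11$)
$C{\left(-11 \right)} - 2 T{\left(-6,6 \right)} = \left(-15 - 11\right) - -22 = -26 + 22 = -4$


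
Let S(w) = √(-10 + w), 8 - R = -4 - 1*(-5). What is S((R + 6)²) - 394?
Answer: -394 + √159 ≈ -381.39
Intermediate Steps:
R = 7 (R = 8 - (-4 - 1*(-5)) = 8 - (-4 + 5) = 8 - 1*1 = 8 - 1 = 7)
S((R + 6)²) - 394 = √(-10 + (7 + 6)²) - 394 = √(-10 + 13²) - 394 = √(-10 + 169) - 394 = √159 - 394 = -394 + √159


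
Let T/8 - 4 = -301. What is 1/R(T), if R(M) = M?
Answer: -1/2376 ≈ -0.00042088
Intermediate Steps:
T = -2376 (T = 32 + 8*(-301) = 32 - 2408 = -2376)
1/R(T) = 1/(-2376) = -1/2376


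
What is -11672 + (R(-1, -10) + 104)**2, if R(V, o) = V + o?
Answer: -3023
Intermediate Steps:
-11672 + (R(-1, -10) + 104)**2 = -11672 + ((-1 - 10) + 104)**2 = -11672 + (-11 + 104)**2 = -11672 + 93**2 = -11672 + 8649 = -3023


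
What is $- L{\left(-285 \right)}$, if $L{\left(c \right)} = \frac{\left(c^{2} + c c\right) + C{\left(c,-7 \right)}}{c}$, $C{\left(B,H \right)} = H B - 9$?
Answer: $\frac{54812}{95} \approx 576.97$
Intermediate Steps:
$C{\left(B,H \right)} = -9 + B H$ ($C{\left(B,H \right)} = B H - 9 = -9 + B H$)
$L{\left(c \right)} = \frac{-9 - 7 c + 2 c^{2}}{c}$ ($L{\left(c \right)} = \frac{\left(c^{2} + c c\right) + \left(-9 + c \left(-7\right)\right)}{c} = \frac{\left(c^{2} + c^{2}\right) - \left(9 + 7 c\right)}{c} = \frac{2 c^{2} - \left(9 + 7 c\right)}{c} = \frac{-9 - 7 c + 2 c^{2}}{c}$)
$- L{\left(-285 \right)} = - (-7 - \frac{9}{-285} + 2 \left(-285\right)) = - (-7 - - \frac{3}{95} - 570) = - (-7 + \frac{3}{95} - 570) = \left(-1\right) \left(- \frac{54812}{95}\right) = \frac{54812}{95}$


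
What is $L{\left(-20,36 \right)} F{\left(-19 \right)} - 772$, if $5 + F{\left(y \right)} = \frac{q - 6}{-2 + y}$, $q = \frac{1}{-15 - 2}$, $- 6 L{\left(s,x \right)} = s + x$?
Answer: $- \frac{813356}{1071} \approx -759.44$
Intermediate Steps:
$L{\left(s,x \right)} = - \frac{s}{6} - \frac{x}{6}$ ($L{\left(s,x \right)} = - \frac{s + x}{6} = - \frac{s}{6} - \frac{x}{6}$)
$q = - \frac{1}{17}$ ($q = \frac{1}{-17} = - \frac{1}{17} \approx -0.058824$)
$F{\left(y \right)} = -5 - \frac{103}{17 \left(-2 + y\right)}$ ($F{\left(y \right)} = -5 + \frac{- \frac{1}{17} - 6}{-2 + y} = -5 - \frac{103}{17 \left(-2 + y\right)}$)
$L{\left(-20,36 \right)} F{\left(-19 \right)} - 772 = \left(\left(- \frac{1}{6}\right) \left(-20\right) - 6\right) \frac{67 - -1615}{17 \left(-2 - 19\right)} - 772 = \left(\frac{10}{3} - 6\right) \frac{67 + 1615}{17 \left(-21\right)} - 772 = - \frac{8 \cdot \frac{1}{17} \left(- \frac{1}{21}\right) 1682}{3} - 772 = \left(- \frac{8}{3}\right) \left(- \frac{1682}{357}\right) - 772 = \frac{13456}{1071} - 772 = - \frac{813356}{1071}$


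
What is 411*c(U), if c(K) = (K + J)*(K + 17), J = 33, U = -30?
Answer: -16029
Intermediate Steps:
c(K) = (17 + K)*(33 + K) (c(K) = (K + 33)*(K + 17) = (33 + K)*(17 + K) = (17 + K)*(33 + K))
411*c(U) = 411*(561 + (-30)² + 50*(-30)) = 411*(561 + 900 - 1500) = 411*(-39) = -16029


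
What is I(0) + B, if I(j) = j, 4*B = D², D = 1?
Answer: ¼ ≈ 0.25000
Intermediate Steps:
B = ¼ (B = (¼)*1² = (¼)*1 = ¼ ≈ 0.25000)
I(0) + B = 0 + ¼ = ¼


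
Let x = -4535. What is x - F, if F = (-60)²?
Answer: -8135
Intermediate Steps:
F = 3600
x - F = -4535 - 1*3600 = -4535 - 3600 = -8135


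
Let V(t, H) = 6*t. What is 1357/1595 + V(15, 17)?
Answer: 144907/1595 ≈ 90.851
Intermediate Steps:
1357/1595 + V(15, 17) = 1357/1595 + 6*15 = 1357*(1/1595) + 90 = 1357/1595 + 90 = 144907/1595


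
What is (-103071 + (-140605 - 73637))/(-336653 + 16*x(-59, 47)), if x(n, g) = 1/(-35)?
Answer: 11105955/11782871 ≈ 0.94255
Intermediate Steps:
x(n, g) = -1/35
(-103071 + (-140605 - 73637))/(-336653 + 16*x(-59, 47)) = (-103071 + (-140605 - 73637))/(-336653 + 16*(-1/35)) = (-103071 - 214242)/(-336653 - 16/35) = -317313/(-11782871/35) = -317313*(-35/11782871) = 11105955/11782871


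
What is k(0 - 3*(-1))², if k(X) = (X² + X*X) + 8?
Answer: 676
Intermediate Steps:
k(X) = 8 + 2*X² (k(X) = (X² + X²) + 8 = 2*X² + 8 = 8 + 2*X²)
k(0 - 3*(-1))² = (8 + 2*(0 - 3*(-1))²)² = (8 + 2*(0 + 3)²)² = (8 + 2*3²)² = (8 + 2*9)² = (8 + 18)² = 26² = 676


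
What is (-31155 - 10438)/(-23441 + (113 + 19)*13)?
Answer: 41593/21725 ≈ 1.9145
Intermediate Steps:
(-31155 - 10438)/(-23441 + (113 + 19)*13) = -41593/(-23441 + 132*13) = -41593/(-23441 + 1716) = -41593/(-21725) = -41593*(-1/21725) = 41593/21725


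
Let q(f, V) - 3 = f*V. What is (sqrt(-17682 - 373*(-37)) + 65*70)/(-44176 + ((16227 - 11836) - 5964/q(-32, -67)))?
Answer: -9768850/85424359 - 2147*I*sqrt(3881)/85424359 ≈ -0.11436 - 0.0015657*I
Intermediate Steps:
q(f, V) = 3 + V*f (q(f, V) = 3 + f*V = 3 + V*f)
(sqrt(-17682 - 373*(-37)) + 65*70)/(-44176 + ((16227 - 11836) - 5964/q(-32, -67))) = (sqrt(-17682 - 373*(-37)) + 65*70)/(-44176 + ((16227 - 11836) - 5964/(3 - 67*(-32)))) = (sqrt(-17682 + 13801) + 4550)/(-44176 + (4391 - 5964/(3 + 2144))) = (sqrt(-3881) + 4550)/(-44176 + (4391 - 5964/2147)) = (I*sqrt(3881) + 4550)/(-44176 + (4391 - 5964*1/2147)) = (4550 + I*sqrt(3881))/(-44176 + (4391 - 5964/2147)) = (4550 + I*sqrt(3881))/(-44176 + 9421513/2147) = (4550 + I*sqrt(3881))/(-85424359/2147) = (4550 + I*sqrt(3881))*(-2147/85424359) = -9768850/85424359 - 2147*I*sqrt(3881)/85424359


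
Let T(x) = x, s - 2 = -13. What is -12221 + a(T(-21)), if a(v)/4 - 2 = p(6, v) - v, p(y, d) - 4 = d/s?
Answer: -133159/11 ≈ -12105.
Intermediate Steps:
s = -11 (s = 2 - 13 = -11)
p(y, d) = 4 - d/11 (p(y, d) = 4 + d/(-11) = 4 + d*(-1/11) = 4 - d/11)
a(v) = 24 - 48*v/11 (a(v) = 8 + 4*((4 - v/11) - v) = 8 + 4*(4 - 12*v/11) = 8 + (16 - 48*v/11) = 24 - 48*v/11)
-12221 + a(T(-21)) = -12221 + (24 - 48/11*(-21)) = -12221 + (24 + 1008/11) = -12221 + 1272/11 = -133159/11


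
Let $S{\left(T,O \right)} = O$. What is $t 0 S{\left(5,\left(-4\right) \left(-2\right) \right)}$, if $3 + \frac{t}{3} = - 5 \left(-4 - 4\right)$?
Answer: $0$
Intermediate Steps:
$t = 111$ ($t = -9 + 3 \left(- 5 \left(-4 - 4\right)\right) = -9 + 3 \left(\left(-5\right) \left(-8\right)\right) = -9 + 3 \cdot 40 = -9 + 120 = 111$)
$t 0 S{\left(5,\left(-4\right) \left(-2\right) \right)} = 111 \cdot 0 \left(\left(-4\right) \left(-2\right)\right) = 0 \cdot 8 = 0$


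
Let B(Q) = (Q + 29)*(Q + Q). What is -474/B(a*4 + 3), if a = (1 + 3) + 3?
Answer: -79/620 ≈ -0.12742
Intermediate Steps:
a = 7 (a = 4 + 3 = 7)
B(Q) = 2*Q*(29 + Q) (B(Q) = (29 + Q)*(2*Q) = 2*Q*(29 + Q))
-474/B(a*4 + 3) = -474*1/(2*(29 + (7*4 + 3))*(7*4 + 3)) = -474*1/(2*(28 + 3)*(29 + (28 + 3))) = -474*1/(62*(29 + 31)) = -474/(2*31*60) = -474/3720 = -474*1/3720 = -79/620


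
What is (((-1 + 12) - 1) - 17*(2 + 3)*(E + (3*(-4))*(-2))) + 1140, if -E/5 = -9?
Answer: -4715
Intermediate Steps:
E = 45 (E = -5*(-9) = 45)
(((-1 + 12) - 1) - 17*(2 + 3)*(E + (3*(-4))*(-2))) + 1140 = (((-1 + 12) - 1) - 17*(2 + 3)*(45 + (3*(-4))*(-2))) + 1140 = ((11 - 1) - 85*(45 - 12*(-2))) + 1140 = (10 - 85*(45 + 24)) + 1140 = (10 - 85*69) + 1140 = (10 - 17*345) + 1140 = (10 - 5865) + 1140 = -5855 + 1140 = -4715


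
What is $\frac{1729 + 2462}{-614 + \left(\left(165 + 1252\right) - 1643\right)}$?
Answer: $- \frac{1397}{280} \approx -4.9893$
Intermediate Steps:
$\frac{1729 + 2462}{-614 + \left(\left(165 + 1252\right) - 1643\right)} = \frac{4191}{-614 + \left(1417 - 1643\right)} = \frac{4191}{-614 - 226} = \frac{4191}{-840} = 4191 \left(- \frac{1}{840}\right) = - \frac{1397}{280}$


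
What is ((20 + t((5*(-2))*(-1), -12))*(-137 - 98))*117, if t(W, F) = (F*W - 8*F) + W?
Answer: -164970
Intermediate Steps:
t(W, F) = W - 8*F + F*W (t(W, F) = (-8*F + F*W) + W = W - 8*F + F*W)
((20 + t((5*(-2))*(-1), -12))*(-137 - 98))*117 = ((20 + ((5*(-2))*(-1) - 8*(-12) - 12*5*(-2)*(-1)))*(-137 - 98))*117 = ((20 + (-10*(-1) + 96 - (-120)*(-1)))*(-235))*117 = ((20 + (10 + 96 - 12*10))*(-235))*117 = ((20 + (10 + 96 - 120))*(-235))*117 = ((20 - 14)*(-235))*117 = (6*(-235))*117 = -1410*117 = -164970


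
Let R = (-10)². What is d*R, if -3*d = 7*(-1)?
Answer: 700/3 ≈ 233.33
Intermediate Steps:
d = 7/3 (d = -7*(-1)/3 = -⅓*(-7) = 7/3 ≈ 2.3333)
R = 100
d*R = (7/3)*100 = 700/3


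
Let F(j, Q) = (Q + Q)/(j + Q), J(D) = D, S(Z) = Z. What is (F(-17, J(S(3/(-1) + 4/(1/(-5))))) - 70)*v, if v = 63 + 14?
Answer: -106029/20 ≈ -5301.5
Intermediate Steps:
F(j, Q) = 2*Q/(Q + j) (F(j, Q) = (2*Q)/(Q + j) = 2*Q/(Q + j))
v = 77
(F(-17, J(S(3/(-1) + 4/(1/(-5))))) - 70)*v = (2*(3/(-1) + 4/(1/(-5)))/((3/(-1) + 4/(1/(-5))) - 17) - 70)*77 = (2*(3*(-1) + 4/(-⅕))/((3*(-1) + 4/(-⅕)) - 17) - 70)*77 = (2*(-3 + 4*(-5))/((-3 + 4*(-5)) - 17) - 70)*77 = (2*(-3 - 20)/((-3 - 20) - 17) - 70)*77 = (2*(-23)/(-23 - 17) - 70)*77 = (2*(-23)/(-40) - 70)*77 = (2*(-23)*(-1/40) - 70)*77 = (23/20 - 70)*77 = -1377/20*77 = -106029/20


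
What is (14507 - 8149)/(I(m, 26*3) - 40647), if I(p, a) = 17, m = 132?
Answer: -187/1195 ≈ -0.15649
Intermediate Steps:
(14507 - 8149)/(I(m, 26*3) - 40647) = (14507 - 8149)/(17 - 40647) = 6358/(-40630) = 6358*(-1/40630) = -187/1195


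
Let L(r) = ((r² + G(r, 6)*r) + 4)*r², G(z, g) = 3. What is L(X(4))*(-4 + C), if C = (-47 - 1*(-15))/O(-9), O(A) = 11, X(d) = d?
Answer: -38912/11 ≈ -3537.5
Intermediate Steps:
L(r) = r²*(4 + r² + 3*r) (L(r) = ((r² + 3*r) + 4)*r² = (4 + r² + 3*r)*r² = r²*(4 + r² + 3*r))
C = -32/11 (C = (-47 - 1*(-15))/11 = (-47 + 15)*(1/11) = -32*1/11 = -32/11 ≈ -2.9091)
L(X(4))*(-4 + C) = (4²*(4 + 4² + 3*4))*(-4 - 32/11) = (16*(4 + 16 + 12))*(-76/11) = (16*32)*(-76/11) = 512*(-76/11) = -38912/11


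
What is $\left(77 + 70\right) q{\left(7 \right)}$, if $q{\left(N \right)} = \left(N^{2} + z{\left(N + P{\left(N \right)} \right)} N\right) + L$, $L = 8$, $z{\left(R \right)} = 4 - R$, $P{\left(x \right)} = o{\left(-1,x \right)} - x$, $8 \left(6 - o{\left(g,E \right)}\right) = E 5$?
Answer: $\frac{86583}{8} \approx 10823.0$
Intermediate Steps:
$o{\left(g,E \right)} = 6 - \frac{5 E}{8}$ ($o{\left(g,E \right)} = 6 - \frac{E 5}{8} = 6 - \frac{5 E}{8}$)
$P{\left(x \right)} = 6 - \frac{13 x}{8}$ ($P{\left(x \right)} = \left(6 - \frac{5 x}{8}\right) - x = 6 - \frac{13 x}{8}$)
$q{\left(N \right)} = 8 + N^{2} + N \left(-2 + \frac{5 N}{8}\right)$ ($q{\left(N \right)} = \left(N^{2} + \left(4 - \left(N - \left(-6 + \frac{13 N}{8}\right)\right)\right) N\right) + 8 = \left(N^{2} + \left(4 - \left(6 - \frac{5 N}{8}\right)\right) N\right) + 8 = \left(N^{2} + \left(4 + \left(-6 + \frac{5 N}{8}\right)\right) N\right) + 8 = \left(N^{2} + \left(-2 + \frac{5 N}{8}\right) N\right) + 8 = \left(N^{2} + N \left(-2 + \frac{5 N}{8}\right)\right) + 8 = 8 + N^{2} + N \left(-2 + \frac{5 N}{8}\right)$)
$\left(77 + 70\right) q{\left(7 \right)} = \left(77 + 70\right) \left(8 - 14 + \frac{13 \cdot 7^{2}}{8}\right) = 147 \left(8 - 14 + \frac{13}{8} \cdot 49\right) = 147 \left(8 - 14 + \frac{637}{8}\right) = 147 \cdot \frac{589}{8} = \frac{86583}{8}$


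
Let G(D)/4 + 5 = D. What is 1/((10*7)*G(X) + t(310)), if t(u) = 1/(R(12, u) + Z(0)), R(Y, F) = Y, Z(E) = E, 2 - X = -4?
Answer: 12/3361 ≈ 0.0035704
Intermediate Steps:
X = 6 (X = 2 - 1*(-4) = 2 + 4 = 6)
G(D) = -20 + 4*D
t(u) = 1/12 (t(u) = 1/(12 + 0) = 1/12)
1/((10*7)*G(X) + t(310)) = 1/((10*7)*(-20 + 4*6) + 1/12) = 1/(70*(-20 + 24) + 1/12) = 1/(70*4 + 1/12) = 1/(280 + 1/12) = 1/(3361/12) = 12/3361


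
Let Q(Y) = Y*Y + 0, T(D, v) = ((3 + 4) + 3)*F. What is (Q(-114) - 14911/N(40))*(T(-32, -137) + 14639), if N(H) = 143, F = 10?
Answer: 2090122851/11 ≈ 1.9001e+8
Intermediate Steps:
T(D, v) = 100 (T(D, v) = ((3 + 4) + 3)*10 = (7 + 3)*10 = 10*10 = 100)
Q(Y) = Y² (Q(Y) = Y² + 0 = Y²)
(Q(-114) - 14911/N(40))*(T(-32, -137) + 14639) = ((-114)² - 14911/143)*(100 + 14639) = (12996 - 14911*1/143)*14739 = (12996 - 1147/11)*14739 = (141809/11)*14739 = 2090122851/11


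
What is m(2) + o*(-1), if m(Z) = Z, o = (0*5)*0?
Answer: 2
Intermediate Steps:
o = 0 (o = 0*0 = 0)
m(2) + o*(-1) = 2 + 0*(-1) = 2 + 0 = 2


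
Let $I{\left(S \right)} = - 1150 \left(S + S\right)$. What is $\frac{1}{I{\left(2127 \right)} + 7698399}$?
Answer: $\frac{1}{2806299} \approx 3.5634 \cdot 10^{-7}$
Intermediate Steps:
$I{\left(S \right)} = - 2300 S$ ($I{\left(S \right)} = - 1150 \cdot 2 S = - 2300 S$)
$\frac{1}{I{\left(2127 \right)} + 7698399} = \frac{1}{\left(-2300\right) 2127 + 7698399} = \frac{1}{-4892100 + 7698399} = \frac{1}{2806299}$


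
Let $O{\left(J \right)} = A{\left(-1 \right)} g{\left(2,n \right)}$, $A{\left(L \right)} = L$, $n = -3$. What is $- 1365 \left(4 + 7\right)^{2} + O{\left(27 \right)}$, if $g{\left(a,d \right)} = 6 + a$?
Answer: $-165173$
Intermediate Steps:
$O{\left(J \right)} = -8$ ($O{\left(J \right)} = - (6 + 2) = \left(-1\right) 8 = -8$)
$- 1365 \left(4 + 7\right)^{2} + O{\left(27 \right)} = - 1365 \left(4 + 7\right)^{2} - 8 = - 1365 \cdot 11^{2} - 8 = \left(-1365\right) 121 - 8 = -165165 - 8 = -165173$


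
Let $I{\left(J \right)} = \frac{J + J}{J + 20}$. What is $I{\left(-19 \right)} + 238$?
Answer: $200$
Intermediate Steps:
$I{\left(J \right)} = \frac{2 J}{20 + J}$
$I{\left(-19 \right)} + 238 = 2 \left(-19\right) \frac{1}{20 - 19} + 238 = 2 \left(-19\right) 1^{-1} + 238 = 2 \left(-19\right) 1 + 238 = -38 + 238 = 200$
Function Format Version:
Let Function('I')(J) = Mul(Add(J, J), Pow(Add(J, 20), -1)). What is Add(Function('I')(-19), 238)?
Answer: 200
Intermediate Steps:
Function('I')(J) = Mul(2, J, Pow(Add(20, J), -1)) (Function('I')(J) = Mul(Mul(2, J), Pow(Add(20, J), -1)) = Mul(2, J, Pow(Add(20, J), -1)))
Add(Function('I')(-19), 238) = Add(Mul(2, -19, Pow(Add(20, -19), -1)), 238) = Add(Mul(2, -19, Pow(1, -1)), 238) = Add(Mul(2, -19, 1), 238) = Add(-38, 238) = 200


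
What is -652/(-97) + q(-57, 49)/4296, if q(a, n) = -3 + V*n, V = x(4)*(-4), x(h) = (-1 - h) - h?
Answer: 990603/138904 ≈ 7.1316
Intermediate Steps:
x(h) = -1 - 2*h
V = 36 (V = (-1 - 2*4)*(-4) = (-1 - 8)*(-4) = -9*(-4) = 36)
q(a, n) = -3 + 36*n
-652/(-97) + q(-57, 49)/4296 = -652/(-97) + (-3 + 36*49)/4296 = -652*(-1/97) + (-3 + 1764)*(1/4296) = 652/97 + 1761*(1/4296) = 652/97 + 587/1432 = 990603/138904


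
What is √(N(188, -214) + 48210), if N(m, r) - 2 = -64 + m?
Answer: 4*√3021 ≈ 219.85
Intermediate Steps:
N(m, r) = -62 + m (N(m, r) = 2 + (-64 + m) = -62 + m)
√(N(188, -214) + 48210) = √((-62 + 188) + 48210) = √(126 + 48210) = √48336 = 4*√3021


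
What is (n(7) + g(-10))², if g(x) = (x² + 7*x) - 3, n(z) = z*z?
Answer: 5776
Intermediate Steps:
n(z) = z²
g(x) = -3 + x² + 7*x
(n(7) + g(-10))² = (7² + (-3 + (-10)² + 7*(-10)))² = (49 + (-3 + 100 - 70))² = (49 + 27)² = 76² = 5776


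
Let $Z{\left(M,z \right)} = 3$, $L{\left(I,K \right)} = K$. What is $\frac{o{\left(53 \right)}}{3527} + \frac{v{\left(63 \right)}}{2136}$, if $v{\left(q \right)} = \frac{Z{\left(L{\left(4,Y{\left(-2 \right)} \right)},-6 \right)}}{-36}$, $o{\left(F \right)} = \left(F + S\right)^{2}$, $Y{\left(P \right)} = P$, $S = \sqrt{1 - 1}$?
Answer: $\frac{71996761}{90404064} \approx 0.79639$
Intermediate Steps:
$S = 0$ ($S = \sqrt{0} = 0$)
$o{\left(F \right)} = F^{2}$ ($o{\left(F \right)} = \left(F + 0\right)^{2} = F^{2}$)
$v{\left(q \right)} = - \frac{1}{12}$ ($v{\left(q \right)} = \frac{3}{-36} = 3 \left(- \frac{1}{36}\right) = - \frac{1}{12}$)
$\frac{o{\left(53 \right)}}{3527} + \frac{v{\left(63 \right)}}{2136} = \frac{53^{2}}{3527} - \frac{1}{12 \cdot 2136} = 2809 \cdot \frac{1}{3527} - \frac{1}{25632} = \frac{2809}{3527} - \frac{1}{25632} = \frac{71996761}{90404064}$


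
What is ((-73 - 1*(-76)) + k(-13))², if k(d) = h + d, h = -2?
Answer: 144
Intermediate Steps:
k(d) = -2 + d
((-73 - 1*(-76)) + k(-13))² = ((-73 - 1*(-76)) + (-2 - 13))² = ((-73 + 76) - 15)² = (3 - 15)² = (-12)² = 144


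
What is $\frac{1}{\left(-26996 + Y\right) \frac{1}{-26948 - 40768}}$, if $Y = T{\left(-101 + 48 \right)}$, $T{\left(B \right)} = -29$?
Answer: $\frac{67716}{27025} \approx 2.5057$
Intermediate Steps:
$Y = -29$
$\frac{1}{\left(-26996 + Y\right) \frac{1}{-26948 - 40768}} = \frac{1}{\left(-26996 - 29\right) \frac{1}{-26948 - 40768}} = \frac{1}{\left(-27025\right) \frac{1}{-67716}} = \frac{1}{\left(-27025\right) \left(- \frac{1}{67716}\right)} = \frac{1}{\frac{27025}{67716}} = \frac{67716}{27025}$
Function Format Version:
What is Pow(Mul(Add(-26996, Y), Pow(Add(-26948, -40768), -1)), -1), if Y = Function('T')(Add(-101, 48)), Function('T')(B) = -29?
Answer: Rational(67716, 27025) ≈ 2.5057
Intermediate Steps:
Y = -29
Pow(Mul(Add(-26996, Y), Pow(Add(-26948, -40768), -1)), -1) = Pow(Mul(Add(-26996, -29), Pow(Add(-26948, -40768), -1)), -1) = Pow(Mul(-27025, Pow(-67716, -1)), -1) = Pow(Mul(-27025, Rational(-1, 67716)), -1) = Pow(Rational(27025, 67716), -1) = Rational(67716, 27025)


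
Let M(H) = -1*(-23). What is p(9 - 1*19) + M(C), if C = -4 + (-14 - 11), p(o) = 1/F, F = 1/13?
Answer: 36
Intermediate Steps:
F = 1/13 ≈ 0.076923
p(o) = 13 (p(o) = 1/(1/13) = 13)
C = -29 (C = -4 - 25 = -29)
M(H) = 23
p(9 - 1*19) + M(C) = 13 + 23 = 36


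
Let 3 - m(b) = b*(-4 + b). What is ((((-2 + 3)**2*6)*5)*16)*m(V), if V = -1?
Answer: -960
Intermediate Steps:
m(b) = 3 - b*(-4 + b)
((((-2 + 3)**2*6)*5)*16)*m(V) = ((((-2 + 3)**2*6)*5)*16)*(3 - 1*(-1)**2 + 4*(-1)) = (((1**2*6)*5)*16)*(3 - 1*1 - 4) = (((1*6)*5)*16)*(3 - 1 - 4) = ((6*5)*16)*(-2) = (30*16)*(-2) = 480*(-2) = -960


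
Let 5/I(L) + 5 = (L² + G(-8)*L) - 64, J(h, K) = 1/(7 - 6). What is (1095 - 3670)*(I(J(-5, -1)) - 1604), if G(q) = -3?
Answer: 293264175/71 ≈ 4.1305e+6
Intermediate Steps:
J(h, K) = 1 (J(h, K) = 1/1 = 1)
I(L) = 5/(-69 + L² - 3*L) (I(L) = 5/(-5 + ((L² - 3*L) - 64)) = 5/(-5 + (-64 + L² - 3*L)) = 5/(-69 + L² - 3*L))
(1095 - 3670)*(I(J(-5, -1)) - 1604) = (1095 - 3670)*(5/(-69 + 1² - 3*1) - 1604) = -2575*(5/(-69 + 1 - 3) - 1604) = -2575*(5/(-71) - 1604) = -2575*(5*(-1/71) - 1604) = -2575*(-5/71 - 1604) = -2575*(-113889/71) = 293264175/71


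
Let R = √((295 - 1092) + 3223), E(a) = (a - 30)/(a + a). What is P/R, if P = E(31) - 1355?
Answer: -84009*√2426/150412 ≈ -27.510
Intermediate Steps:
E(a) = (-30 + a)/(2*a) (E(a) = (-30 + a)/((2*a)) = (-30 + a)*(1/(2*a)) = (-30 + a)/(2*a))
P = -84009/62 (P = (½)*(-30 + 31)/31 - 1355 = (½)*(1/31)*1 - 1355 = 1/62 - 1355 = -84009/62 ≈ -1355.0)
R = √2426 (R = √(-797 + 3223) = √2426 ≈ 49.254)
P/R = -84009*√2426/2426/62 = -84009*√2426/150412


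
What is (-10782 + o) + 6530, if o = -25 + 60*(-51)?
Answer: -7337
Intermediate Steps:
o = -3085 (o = -25 - 3060 = -3085)
(-10782 + o) + 6530 = (-10782 - 3085) + 6530 = -13867 + 6530 = -7337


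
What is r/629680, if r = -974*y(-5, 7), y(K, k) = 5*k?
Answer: -3409/62968 ≈ -0.054139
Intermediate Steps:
r = -34090 (r = -4870*7 = -974*35 = -34090)
r/629680 = -34090/629680 = -34090*1/629680 = -3409/62968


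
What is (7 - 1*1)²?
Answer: 36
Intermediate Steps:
(7 - 1*1)² = (7 - 1)² = 6² = 36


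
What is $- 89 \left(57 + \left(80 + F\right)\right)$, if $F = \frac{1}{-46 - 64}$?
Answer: $- \frac{1341141}{110} \approx -12192.0$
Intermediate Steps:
$F = - \frac{1}{110}$ ($F = \frac{1}{-110} = - \frac{1}{110} \approx -0.0090909$)
$- 89 \left(57 + \left(80 + F\right)\right) = - 89 \left(57 + \left(80 - \frac{1}{110}\right)\right) = - 89 \left(57 + \frac{8799}{110}\right) = \left(-89\right) \frac{15069}{110} = - \frac{1341141}{110}$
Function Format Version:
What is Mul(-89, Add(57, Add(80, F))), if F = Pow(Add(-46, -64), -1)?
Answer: Rational(-1341141, 110) ≈ -12192.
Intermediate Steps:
F = Rational(-1, 110) (F = Pow(-110, -1) = Rational(-1, 110) ≈ -0.0090909)
Mul(-89, Add(57, Add(80, F))) = Mul(-89, Add(57, Add(80, Rational(-1, 110)))) = Mul(-89, Add(57, Rational(8799, 110))) = Mul(-89, Rational(15069, 110)) = Rational(-1341141, 110)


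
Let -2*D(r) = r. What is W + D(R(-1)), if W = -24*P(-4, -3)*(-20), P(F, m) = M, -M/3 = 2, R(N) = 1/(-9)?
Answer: -51839/18 ≈ -2879.9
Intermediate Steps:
R(N) = -⅑
M = -6 (M = -3*2 = -6)
P(F, m) = -6
D(r) = -r/2
W = -2880 (W = -24*(-6)*(-20) = 144*(-20) = -2880)
W + D(R(-1)) = -2880 - ½*(-⅑) = -2880 + 1/18 = -51839/18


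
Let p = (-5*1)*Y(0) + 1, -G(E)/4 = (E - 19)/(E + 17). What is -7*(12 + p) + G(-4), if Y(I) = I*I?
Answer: -1091/13 ≈ -83.923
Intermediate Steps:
Y(I) = I²
G(E) = -4*(-19 + E)/(17 + E) (G(E) = -4*(E - 19)/(E + 17) = -4*(-19 + E)/(17 + E))
p = 1 (p = -5*1*0² + 1 = -5*0 + 1 = 0 + 1 = 1)
-7*(12 + p) + G(-4) = -7*(12 + 1) + 4*(19 - 1*(-4))/(17 - 4) = -7*13 + 4*(19 + 4)/13 = -91 + 4*(1/13)*23 = -91 + 92/13 = -1091/13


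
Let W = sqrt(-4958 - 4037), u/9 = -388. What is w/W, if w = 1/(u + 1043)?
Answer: I*sqrt(8995)/22028755 ≈ 4.3054e-6*I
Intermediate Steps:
u = -3492 (u = 9*(-388) = -3492)
W = I*sqrt(8995) (W = sqrt(-8995) = I*sqrt(8995) ≈ 94.842*I)
w = -1/2449 (w = 1/(-3492 + 1043) = 1/(-2449) = -1/2449 ≈ -0.00040833)
w/W = -(-I*sqrt(8995)/8995)/2449 = -(-1)*I*sqrt(8995)/22028755 = I*sqrt(8995)/22028755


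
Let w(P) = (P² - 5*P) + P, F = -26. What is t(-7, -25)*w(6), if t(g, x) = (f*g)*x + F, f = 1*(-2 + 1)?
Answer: -2412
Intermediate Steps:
f = -1 (f = 1*(-1) = -1)
w(P) = P² - 4*P
t(g, x) = -26 - g*x (t(g, x) = (-g)*x - 26 = -g*x - 26 = -26 - g*x)
t(-7, -25)*w(6) = (-26 - 1*(-7)*(-25))*(6*(-4 + 6)) = (-26 - 175)*(6*2) = -201*12 = -2412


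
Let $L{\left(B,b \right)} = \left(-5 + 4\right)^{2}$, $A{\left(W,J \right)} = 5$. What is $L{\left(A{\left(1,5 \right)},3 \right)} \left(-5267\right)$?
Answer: $-5267$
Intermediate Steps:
$L{\left(B,b \right)} = 1$ ($L{\left(B,b \right)} = \left(-1\right)^{2} = 1$)
$L{\left(A{\left(1,5 \right)},3 \right)} \left(-5267\right) = 1 \left(-5267\right) = -5267$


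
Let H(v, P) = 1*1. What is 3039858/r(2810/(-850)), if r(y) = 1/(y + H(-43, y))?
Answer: -595812168/85 ≈ -7.0096e+6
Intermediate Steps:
H(v, P) = 1
r(y) = 1/(1 + y) (r(y) = 1/(y + 1) = 1/(1 + y))
3039858/r(2810/(-850)) = 3039858/(1/(1 + 2810/(-850))) = 3039858/(1/(1 + 2810*(-1/850))) = 3039858/(1/(1 - 281/85)) = 3039858/(1/(-196/85)) = 3039858/(-85/196) = 3039858*(-196/85) = -595812168/85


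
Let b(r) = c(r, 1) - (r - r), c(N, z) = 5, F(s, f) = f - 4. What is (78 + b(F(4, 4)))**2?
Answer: 6889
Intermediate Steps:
F(s, f) = -4 + f
b(r) = 5 (b(r) = 5 - (r - r) = 5 - 1*0 = 5 + 0 = 5)
(78 + b(F(4, 4)))**2 = (78 + 5)**2 = 83**2 = 6889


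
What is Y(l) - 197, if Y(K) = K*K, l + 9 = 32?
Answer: 332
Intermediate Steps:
l = 23 (l = -9 + 32 = 23)
Y(K) = K**2
Y(l) - 197 = 23**2 - 197 = 529 - 197 = 332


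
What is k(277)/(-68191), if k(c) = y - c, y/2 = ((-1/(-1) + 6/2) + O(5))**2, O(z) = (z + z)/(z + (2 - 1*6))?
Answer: -115/68191 ≈ -0.0016864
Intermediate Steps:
O(z) = 2*z/(-4 + z) (O(z) = (2*z)/(z + (2 - 6)) = (2*z)/(z - 4) = (2*z)/(-4 + z) = 2*z/(-4 + z))
y = 392 (y = 2*((-1/(-1) + 6/2) + 2*5/(-4 + 5))**2 = 2*((-1*(-1) + 6*(1/2)) + 2*5/1)**2 = 2*((1 + 3) + 2*5*1)**2 = 2*(4 + 10)**2 = 2*14**2 = 2*196 = 392)
k(c) = 392 - c
k(277)/(-68191) = (392 - 1*277)/(-68191) = (392 - 277)*(-1/68191) = 115*(-1/68191) = -115/68191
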